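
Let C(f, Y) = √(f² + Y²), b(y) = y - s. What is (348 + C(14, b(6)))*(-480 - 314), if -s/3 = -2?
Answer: -287428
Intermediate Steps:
s = 6 (s = -3*(-2) = 6)
b(y) = -6 + y (b(y) = y - 1*6 = y - 6 = -6 + y)
C(f, Y) = √(Y² + f²)
(348 + C(14, b(6)))*(-480 - 314) = (348 + √((-6 + 6)² + 14²))*(-480 - 314) = (348 + √(0² + 196))*(-794) = (348 + √(0 + 196))*(-794) = (348 + √196)*(-794) = (348 + 14)*(-794) = 362*(-794) = -287428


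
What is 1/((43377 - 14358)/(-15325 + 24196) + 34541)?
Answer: 2957/102147410 ≈ 2.8948e-5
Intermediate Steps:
1/((43377 - 14358)/(-15325 + 24196) + 34541) = 1/(29019/8871 + 34541) = 1/(29019*(1/8871) + 34541) = 1/(9673/2957 + 34541) = 1/(102147410/2957) = 2957/102147410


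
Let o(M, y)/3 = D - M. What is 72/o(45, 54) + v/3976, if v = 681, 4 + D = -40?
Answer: -34815/353864 ≈ -0.098385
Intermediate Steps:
D = -44 (D = -4 - 40 = -44)
o(M, y) = -132 - 3*M (o(M, y) = 3*(-44 - M) = -132 - 3*M)
72/o(45, 54) + v/3976 = 72/(-132 - 3*45) + 681/3976 = 72/(-132 - 135) + 681*(1/3976) = 72/(-267) + 681/3976 = 72*(-1/267) + 681/3976 = -24/89 + 681/3976 = -34815/353864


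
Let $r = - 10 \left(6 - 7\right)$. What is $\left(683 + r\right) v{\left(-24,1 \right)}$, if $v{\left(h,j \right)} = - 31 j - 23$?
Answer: $-37422$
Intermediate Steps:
$v{\left(h,j \right)} = -23 - 31 j$
$r = 10$ ($r = \left(-10\right) \left(-1\right) = 10$)
$\left(683 + r\right) v{\left(-24,1 \right)} = \left(683 + 10\right) \left(-23 - 31\right) = 693 \left(-23 - 31\right) = 693 \left(-54\right) = -37422$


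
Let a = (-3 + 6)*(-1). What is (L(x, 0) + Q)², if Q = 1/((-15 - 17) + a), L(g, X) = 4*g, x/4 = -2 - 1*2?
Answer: 5022081/1225 ≈ 4099.7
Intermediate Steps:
x = -16 (x = 4*(-2 - 1*2) = 4*(-2 - 2) = 4*(-4) = -16)
a = -3 (a = 3*(-1) = -3)
Q = -1/35 (Q = 1/((-15 - 17) - 3) = 1/(-32 - 3) = 1/(-35) = -1/35 ≈ -0.028571)
(L(x, 0) + Q)² = (4*(-16) - 1/35)² = (-64 - 1/35)² = (-2241/35)² = 5022081/1225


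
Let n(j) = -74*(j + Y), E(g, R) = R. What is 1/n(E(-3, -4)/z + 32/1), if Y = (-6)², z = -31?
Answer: -31/156288 ≈ -0.00019835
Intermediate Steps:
Y = 36
n(j) = -2664 - 74*j (n(j) = -74*(j + 36) = -74*(36 + j) = -2664 - 74*j)
1/n(E(-3, -4)/z + 32/1) = 1/(-2664 - 74*(-4/(-31) + 32/1)) = 1/(-2664 - 74*(-4*(-1/31) + 32*1)) = 1/(-2664 - 74*(4/31 + 32)) = 1/(-2664 - 74*996/31) = 1/(-2664 - 73704/31) = 1/(-156288/31) = -31/156288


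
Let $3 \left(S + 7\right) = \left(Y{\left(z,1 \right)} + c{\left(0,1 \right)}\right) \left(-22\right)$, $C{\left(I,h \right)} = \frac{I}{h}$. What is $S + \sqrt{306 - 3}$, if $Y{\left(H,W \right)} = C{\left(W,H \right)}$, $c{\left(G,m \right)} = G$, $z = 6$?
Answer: $- \frac{74}{9} + \sqrt{303} \approx 9.1847$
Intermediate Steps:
$Y{\left(H,W \right)} = \frac{W}{H}$
$S = - \frac{74}{9}$ ($S = -7 + \frac{\left(1 \cdot \frac{1}{6} + 0\right) \left(-22\right)}{3} = -7 + \frac{\left(\frac{1}{6} + 0\right) \left(-22\right)}{3} = -7 + \frac{\frac{1}{6} \left(-22\right)}{3} = -7 + \frac{1}{3} \left(- \frac{11}{3}\right) = -7 - \frac{11}{9} = - \frac{74}{9} \approx -8.2222$)
$S + \sqrt{306 - 3} = - \frac{74}{9} + \sqrt{306 - 3} = - \frac{74}{9} + \sqrt{303}$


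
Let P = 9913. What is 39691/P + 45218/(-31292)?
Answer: 396882369/155098798 ≈ 2.5589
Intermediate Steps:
39691/P + 45218/(-31292) = 39691/9913 + 45218/(-31292) = 39691*(1/9913) + 45218*(-1/31292) = 39691/9913 - 22609/15646 = 396882369/155098798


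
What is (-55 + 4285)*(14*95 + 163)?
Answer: 6315390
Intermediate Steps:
(-55 + 4285)*(14*95 + 163) = 4230*(1330 + 163) = 4230*1493 = 6315390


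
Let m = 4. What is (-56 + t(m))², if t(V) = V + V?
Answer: 2304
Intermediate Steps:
t(V) = 2*V
(-56 + t(m))² = (-56 + 2*4)² = (-56 + 8)² = (-48)² = 2304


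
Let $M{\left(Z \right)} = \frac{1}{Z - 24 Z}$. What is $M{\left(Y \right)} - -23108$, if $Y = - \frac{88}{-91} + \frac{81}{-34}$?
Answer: $\frac{2327371530}{100717} \approx 23108.0$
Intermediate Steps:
$Y = - \frac{4379}{3094}$ ($Y = \left(-88\right) \left(- \frac{1}{91}\right) + 81 \left(- \frac{1}{34}\right) = \frac{88}{91} - \frac{81}{34} = - \frac{4379}{3094} \approx -1.4153$)
$M{\left(Z \right)} = - \frac{1}{23 Z}$ ($M{\left(Z \right)} = \frac{1}{\left(-23\right) Z} = - \frac{1}{23 Z}$)
$M{\left(Y \right)} - -23108 = - \frac{1}{23 \left(- \frac{4379}{3094}\right)} - -23108 = \left(- \frac{1}{23}\right) \left(- \frac{3094}{4379}\right) + 23108 = \frac{3094}{100717} + 23108 = \frac{2327371530}{100717}$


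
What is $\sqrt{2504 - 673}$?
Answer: $\sqrt{1831} \approx 42.79$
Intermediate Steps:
$\sqrt{2504 - 673} = \sqrt{1831}$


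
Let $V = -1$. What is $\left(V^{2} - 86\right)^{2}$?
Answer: $7225$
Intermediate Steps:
$\left(V^{2} - 86\right)^{2} = \left(\left(-1\right)^{2} - 86\right)^{2} = \left(1 - 86\right)^{2} = \left(-85\right)^{2} = 7225$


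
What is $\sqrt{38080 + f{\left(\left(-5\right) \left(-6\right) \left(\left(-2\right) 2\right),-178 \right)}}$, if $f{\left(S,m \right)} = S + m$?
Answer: $3 \sqrt{4198} \approx 194.38$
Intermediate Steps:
$\sqrt{38080 + f{\left(\left(-5\right) \left(-6\right) \left(\left(-2\right) 2\right),-178 \right)}} = \sqrt{38080 - \left(178 - \left(-5\right) \left(-6\right) \left(\left(-2\right) 2\right)\right)} = \sqrt{38080 + \left(30 \left(-4\right) - 178\right)} = \sqrt{38080 - 298} = \sqrt{37782} = 3 \sqrt{4198}$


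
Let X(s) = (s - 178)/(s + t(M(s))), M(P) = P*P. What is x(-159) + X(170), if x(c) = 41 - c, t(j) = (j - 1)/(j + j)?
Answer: 1970517400/9854899 ≈ 199.95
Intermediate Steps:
M(P) = P**2
t(j) = (-1 + j)/(2*j) (t(j) = (-1 + j)/((2*j)) = (-1 + j)*(1/(2*j)) = (-1 + j)/(2*j))
X(s) = (-178 + s)/(s + (-1 + s**2)/(2*s**2)) (X(s) = (s - 178)/(s + (-1 + s**2)/(2*(s**2))) = (-178 + s)/(s + (-1 + s**2)/(2*s**2)))
x(-159) + X(170) = (41 - 1*(-159)) + 2*170**2*(-178 + 170)/(-1 + 170**2 + 2*170**3) = (41 + 159) + 2*28900*(-8)/(-1 + 28900 + 2*4913000) = 200 + 2*28900*(-8)/(-1 + 28900 + 9826000) = 200 + 2*28900*(-8)/9854899 = 200 + 2*28900*(1/9854899)*(-8) = 200 - 462400/9854899 = 1970517400/9854899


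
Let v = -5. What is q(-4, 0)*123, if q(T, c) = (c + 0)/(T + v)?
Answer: 0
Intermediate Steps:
q(T, c) = c/(-5 + T) (q(T, c) = (c + 0)/(T - 5) = c/(-5 + T))
q(-4, 0)*123 = (0/(-5 - 4))*123 = (0/(-9))*123 = (0*(-1/9))*123 = 0*123 = 0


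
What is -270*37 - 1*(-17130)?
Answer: 7140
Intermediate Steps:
-270*37 - 1*(-17130) = -9990 + 17130 = 7140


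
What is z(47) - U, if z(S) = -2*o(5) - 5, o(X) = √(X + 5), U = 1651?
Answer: -1656 - 2*√10 ≈ -1662.3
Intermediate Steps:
o(X) = √(5 + X)
z(S) = -5 - 2*√10 (z(S) = -2*√(5 + 5) - 5 = -2*√10 - 5 = -5 - 2*√10)
z(47) - U = (-5 - 2*√10) - 1*1651 = (-5 - 2*√10) - 1651 = -1656 - 2*√10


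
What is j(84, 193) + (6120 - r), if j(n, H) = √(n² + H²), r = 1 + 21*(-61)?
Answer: 7400 + √44305 ≈ 7610.5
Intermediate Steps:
r = -1280 (r = 1 - 1281 = -1280)
j(n, H) = √(H² + n²)
j(84, 193) + (6120 - r) = √(193² + 84²) + (6120 - 1*(-1280)) = √(37249 + 7056) + (6120 + 1280) = √44305 + 7400 = 7400 + √44305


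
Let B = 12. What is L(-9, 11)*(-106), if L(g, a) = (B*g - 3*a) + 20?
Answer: 12826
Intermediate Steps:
L(g, a) = 20 - 3*a + 12*g (L(g, a) = (12*g - 3*a) + 20 = (-3*a + 12*g) + 20 = 20 - 3*a + 12*g)
L(-9, 11)*(-106) = (20 - 3*11 + 12*(-9))*(-106) = (20 - 33 - 108)*(-106) = -121*(-106) = 12826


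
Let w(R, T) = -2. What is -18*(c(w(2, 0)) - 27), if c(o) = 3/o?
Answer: 513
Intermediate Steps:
-18*(c(w(2, 0)) - 27) = -18*(3/(-2) - 27) = -18*(3*(-1/2) - 27) = -18*(-3/2 - 27) = -18*(-57/2) = 513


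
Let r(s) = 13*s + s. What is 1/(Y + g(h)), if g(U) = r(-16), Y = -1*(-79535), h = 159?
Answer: 1/79311 ≈ 1.2609e-5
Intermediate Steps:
r(s) = 14*s
Y = 79535
g(U) = -224 (g(U) = 14*(-16) = -224)
1/(Y + g(h)) = 1/(79535 - 224) = 1/79311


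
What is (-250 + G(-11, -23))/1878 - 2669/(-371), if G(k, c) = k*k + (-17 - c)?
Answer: 1655583/232246 ≈ 7.1286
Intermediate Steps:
G(k, c) = -17 + k**2 - c (G(k, c) = k**2 + (-17 - c) = -17 + k**2 - c)
(-250 + G(-11, -23))/1878 - 2669/(-371) = (-250 + (-17 + (-11)**2 - 1*(-23)))/1878 - 2669/(-371) = (-250 + (-17 + 121 + 23))*(1/1878) - 2669*(-1/371) = (-250 + 127)*(1/1878) + 2669/371 = -123*1/1878 + 2669/371 = -41/626 + 2669/371 = 1655583/232246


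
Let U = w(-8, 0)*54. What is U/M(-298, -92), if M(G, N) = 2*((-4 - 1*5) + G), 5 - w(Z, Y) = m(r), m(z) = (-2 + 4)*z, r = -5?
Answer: -405/307 ≈ -1.3192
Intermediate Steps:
m(z) = 2*z
w(Z, Y) = 15 (w(Z, Y) = 5 - 2*(-5) = 5 - 1*(-10) = 5 + 10 = 15)
M(G, N) = -18 + 2*G (M(G, N) = 2*((-4 - 5) + G) = 2*(-9 + G) = -18 + 2*G)
U = 810 (U = 15*54 = 810)
U/M(-298, -92) = 810/(-18 + 2*(-298)) = 810/(-18 - 596) = 810/(-614) = 810*(-1/614) = -405/307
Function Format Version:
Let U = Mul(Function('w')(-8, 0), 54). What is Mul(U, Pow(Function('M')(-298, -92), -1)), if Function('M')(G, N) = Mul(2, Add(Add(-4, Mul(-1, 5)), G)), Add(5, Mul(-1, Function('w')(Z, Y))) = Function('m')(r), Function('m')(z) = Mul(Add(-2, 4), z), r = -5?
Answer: Rational(-405, 307) ≈ -1.3192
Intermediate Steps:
Function('m')(z) = Mul(2, z)
Function('w')(Z, Y) = 15 (Function('w')(Z, Y) = Add(5, Mul(-1, Mul(2, -5))) = Add(5, Mul(-1, -10)) = Add(5, 10) = 15)
Function('M')(G, N) = Add(-18, Mul(2, G)) (Function('M')(G, N) = Mul(2, Add(Add(-4, -5), G)) = Mul(2, Add(-9, G)) = Add(-18, Mul(2, G)))
U = 810 (U = Mul(15, 54) = 810)
Mul(U, Pow(Function('M')(-298, -92), -1)) = Mul(810, Pow(Add(-18, Mul(2, -298)), -1)) = Mul(810, Pow(Add(-18, -596), -1)) = Mul(810, Pow(-614, -1)) = Mul(810, Rational(-1, 614)) = Rational(-405, 307)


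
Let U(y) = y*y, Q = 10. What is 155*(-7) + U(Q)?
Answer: -985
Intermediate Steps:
U(y) = y²
155*(-7) + U(Q) = 155*(-7) + 10² = -1085 + 100 = -985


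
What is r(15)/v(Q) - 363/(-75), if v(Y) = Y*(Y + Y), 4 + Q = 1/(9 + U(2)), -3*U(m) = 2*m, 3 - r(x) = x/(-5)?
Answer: 998116/198025 ≈ 5.0404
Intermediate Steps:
r(x) = 3 + x/5 (r(x) = 3 - x/(-5) = 3 - x*(-1)/5 = 3 - (-1)*x/5 = 3 + x/5)
U(m) = -2*m/3
Q = -89/23 (Q = -4 + 1/(9 - ⅔*2) = -4 + 1/(9 - 4/3) = -4 + 1/(23/3) = -4 + 3/23 = -89/23 ≈ -3.8696)
v(Y) = 2*Y² (v(Y) = Y*(2*Y) = 2*Y²)
r(15)/v(Q) - 363/(-75) = (3 + (⅕)*15)/((2*(-89/23)²)) - 363/(-75) = (3 + 3)/((2*(7921/529))) - 363*(-1/75) = 6/(15842/529) + 121/25 = 6*(529/15842) + 121/25 = 1587/7921 + 121/25 = 998116/198025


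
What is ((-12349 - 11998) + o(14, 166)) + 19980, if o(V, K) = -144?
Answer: -4511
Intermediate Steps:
((-12349 - 11998) + o(14, 166)) + 19980 = ((-12349 - 11998) - 144) + 19980 = (-24347 - 144) + 19980 = -24491 + 19980 = -4511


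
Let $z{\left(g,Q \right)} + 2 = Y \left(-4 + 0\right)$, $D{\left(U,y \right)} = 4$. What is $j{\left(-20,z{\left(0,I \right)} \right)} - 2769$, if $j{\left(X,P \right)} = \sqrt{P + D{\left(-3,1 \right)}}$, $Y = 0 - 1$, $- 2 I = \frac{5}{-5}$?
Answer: $-2769 + \sqrt{6} \approx -2766.6$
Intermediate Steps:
$I = \frac{1}{2}$ ($I = - \frac{5 \frac{1}{-5}}{2} = - \frac{5 \left(- \frac{1}{5}\right)}{2} = \left(- \frac{1}{2}\right) \left(-1\right) = \frac{1}{2} \approx 0.5$)
$Y = -1$ ($Y = 0 - 1 = -1$)
$z{\left(g,Q \right)} = 2$ ($z{\left(g,Q \right)} = -2 - \left(-4 + 0\right) = -2 - -4 = -2 + 4 = 2$)
$j{\left(X,P \right)} = \sqrt{4 + P}$ ($j{\left(X,P \right)} = \sqrt{P + 4} = \sqrt{4 + P}$)
$j{\left(-20,z{\left(0,I \right)} \right)} - 2769 = \sqrt{4 + 2} - 2769 = \sqrt{6} - 2769 = -2769 + \sqrt{6}$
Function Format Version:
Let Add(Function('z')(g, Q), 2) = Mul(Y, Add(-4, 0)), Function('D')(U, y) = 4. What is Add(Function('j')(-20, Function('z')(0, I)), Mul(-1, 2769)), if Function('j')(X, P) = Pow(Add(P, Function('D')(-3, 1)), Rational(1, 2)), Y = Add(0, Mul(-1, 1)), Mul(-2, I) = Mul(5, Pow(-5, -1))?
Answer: Add(-2769, Pow(6, Rational(1, 2))) ≈ -2766.6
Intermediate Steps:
I = Rational(1, 2) (I = Mul(Rational(-1, 2), Mul(5, Pow(-5, -1))) = Mul(Rational(-1, 2), Mul(5, Rational(-1, 5))) = Mul(Rational(-1, 2), -1) = Rational(1, 2) ≈ 0.50000)
Y = -1 (Y = Add(0, -1) = -1)
Function('z')(g, Q) = 2 (Function('z')(g, Q) = Add(-2, Mul(-1, Add(-4, 0))) = Add(-2, Mul(-1, -4)) = Add(-2, 4) = 2)
Function('j')(X, P) = Pow(Add(4, P), Rational(1, 2)) (Function('j')(X, P) = Pow(Add(P, 4), Rational(1, 2)) = Pow(Add(4, P), Rational(1, 2)))
Add(Function('j')(-20, Function('z')(0, I)), Mul(-1, 2769)) = Add(Pow(Add(4, 2), Rational(1, 2)), Mul(-1, 2769)) = Add(Pow(6, Rational(1, 2)), -2769) = Add(-2769, Pow(6, Rational(1, 2)))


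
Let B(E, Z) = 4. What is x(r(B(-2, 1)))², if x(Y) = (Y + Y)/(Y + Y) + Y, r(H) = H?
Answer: 25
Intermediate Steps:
x(Y) = 1 + Y (x(Y) = (2*Y)/((2*Y)) + Y = (2*Y)*(1/(2*Y)) + Y = 1 + Y)
x(r(B(-2, 1)))² = (1 + 4)² = 5² = 25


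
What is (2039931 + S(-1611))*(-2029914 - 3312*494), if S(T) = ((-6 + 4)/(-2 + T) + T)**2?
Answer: -44211896694700718040/2601769 ≈ -1.6993e+13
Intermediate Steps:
S(T) = (T - 2/(-2 + T))**2 (S(T) = (-2/(-2 + T) + T)**2 = (T - 2/(-2 + T))**2)
(2039931 + S(-1611))*(-2029914 - 3312*494) = (2039931 + (2 - 1*(-1611)**2 + 2*(-1611))**2/(-2 - 1611)**2)*(-2029914 - 3312*494) = (2039931 + (2 - 1*2595321 - 3222)**2/(-1613)**2)*(-2029914 - 1636128) = (2039931 + (2 - 2595321 - 3222)**2/2601769)*(-3666042) = (2039931 + (1/2601769)*(-2598541)**2)*(-3666042) = (2039931 + (1/2601769)*6752415328681)*(-3666042) = (2039931 + 6752415328681/2601769)*(-3666042) = (12059844566620/2601769)*(-3666042) = -44211896694700718040/2601769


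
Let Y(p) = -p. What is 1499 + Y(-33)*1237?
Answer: 42320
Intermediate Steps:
1499 + Y(-33)*1237 = 1499 - 1*(-33)*1237 = 1499 + 33*1237 = 1499 + 40821 = 42320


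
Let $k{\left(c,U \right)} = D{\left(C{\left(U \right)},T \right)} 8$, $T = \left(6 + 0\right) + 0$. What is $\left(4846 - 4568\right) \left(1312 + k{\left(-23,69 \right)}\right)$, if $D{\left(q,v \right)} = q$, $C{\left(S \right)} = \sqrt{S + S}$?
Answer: $364736 + 2224 \sqrt{138} \approx 3.9086 \cdot 10^{5}$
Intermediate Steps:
$C{\left(S \right)} = \sqrt{2} \sqrt{S}$ ($C{\left(S \right)} = \sqrt{2 S} = \sqrt{2} \sqrt{S}$)
$T = 6$ ($T = 6 + 0 = 6$)
$k{\left(c,U \right)} = 8 \sqrt{2} \sqrt{U}$ ($k{\left(c,U \right)} = \sqrt{2} \sqrt{U} 8 = 8 \sqrt{2} \sqrt{U}$)
$\left(4846 - 4568\right) \left(1312 + k{\left(-23,69 \right)}\right) = \left(4846 - 4568\right) \left(1312 + 8 \sqrt{2} \sqrt{69}\right) = 278 \left(1312 + 8 \sqrt{138}\right) = 364736 + 2224 \sqrt{138}$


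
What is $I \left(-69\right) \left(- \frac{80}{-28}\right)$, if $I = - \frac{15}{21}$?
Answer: $\frac{6900}{49} \approx 140.82$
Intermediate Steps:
$I = - \frac{5}{7}$ ($I = \left(-15\right) \frac{1}{21} = - \frac{5}{7} \approx -0.71429$)
$I \left(-69\right) \left(- \frac{80}{-28}\right) = \left(- \frac{5}{7}\right) \left(-69\right) \left(- \frac{80}{-28}\right) = \frac{345 \left(\left(-80\right) \left(- \frac{1}{28}\right)\right)}{7} = \frac{345}{7} \cdot \frac{20}{7} = \frac{6900}{49}$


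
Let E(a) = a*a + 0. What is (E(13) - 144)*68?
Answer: 1700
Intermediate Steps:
E(a) = a² (E(a) = a² + 0 = a²)
(E(13) - 144)*68 = (13² - 144)*68 = (169 - 144)*68 = 25*68 = 1700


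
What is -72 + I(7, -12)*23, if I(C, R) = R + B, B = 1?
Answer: -325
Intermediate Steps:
I(C, R) = 1 + R (I(C, R) = R + 1 = 1 + R)
-72 + I(7, -12)*23 = -72 + (1 - 12)*23 = -72 - 11*23 = -72 - 253 = -325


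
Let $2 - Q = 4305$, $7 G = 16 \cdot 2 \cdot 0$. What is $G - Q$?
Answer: $4303$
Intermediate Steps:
$G = 0$ ($G = \frac{16 \cdot 2 \cdot 0}{7} = \frac{32 \cdot 0}{7} = \frac{1}{7} \cdot 0 = 0$)
$Q = -4303$ ($Q = 2 - 4305 = -4303$)
$G - Q = 0 - -4303 = 0 + 4303 = 4303$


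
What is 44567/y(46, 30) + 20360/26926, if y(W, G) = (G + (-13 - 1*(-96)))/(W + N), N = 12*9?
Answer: 92402000574/1521319 ≈ 60738.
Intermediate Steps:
N = 108
y(W, G) = (83 + G)/(108 + W) (y(W, G) = (G + (-13 - 1*(-96)))/(W + 108) = (G + (-13 + 96))/(108 + W) = (G + 83)/(108 + W) = (83 + G)/(108 + W))
44567/y(46, 30) + 20360/26926 = 44567/(((83 + 30)/(108 + 46))) + 20360/26926 = 44567/((113/154)) + 20360*(1/26926) = 44567/(((1/154)*113)) + 10180/13463 = 44567/(113/154) + 10180/13463 = 44567*(154/113) + 10180/13463 = 6863318/113 + 10180/13463 = 92402000574/1521319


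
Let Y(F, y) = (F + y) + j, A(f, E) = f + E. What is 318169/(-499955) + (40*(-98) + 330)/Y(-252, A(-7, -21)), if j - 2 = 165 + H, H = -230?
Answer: 1685706483/171484565 ≈ 9.8301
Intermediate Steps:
A(f, E) = E + f
j = -63 (j = 2 + (165 - 230) = 2 - 65 = -63)
Y(F, y) = -63 + F + y (Y(F, y) = (F + y) - 63 = -63 + F + y)
318169/(-499955) + (40*(-98) + 330)/Y(-252, A(-7, -21)) = 318169/(-499955) + (40*(-98) + 330)/(-63 - 252 + (-21 - 7)) = 318169*(-1/499955) + (-3920 + 330)/(-63 - 252 - 28) = -318169/499955 - 3590/(-343) = -318169/499955 - 3590*(-1/343) = -318169/499955 + 3590/343 = 1685706483/171484565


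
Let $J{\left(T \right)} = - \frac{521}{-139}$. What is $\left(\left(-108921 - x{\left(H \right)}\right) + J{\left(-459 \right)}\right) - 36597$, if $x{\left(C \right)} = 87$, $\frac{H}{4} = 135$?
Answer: $- \frac{20238574}{139} \approx -1.456 \cdot 10^{5}$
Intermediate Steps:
$H = 540$ ($H = 4 \cdot 135 = 540$)
$J{\left(T \right)} = \frac{521}{139}$ ($J{\left(T \right)} = \left(-521\right) \left(- \frac{1}{139}\right) = \frac{521}{139}$)
$\left(\left(-108921 - x{\left(H \right)}\right) + J{\left(-459 \right)}\right) - 36597 = \left(\left(-108921 - 87\right) + \frac{521}{139}\right) - 36597 = \left(-109008 + \frac{521}{139}\right) - 36597 = - \frac{15151591}{139} - 36597 = - \frac{20238574}{139}$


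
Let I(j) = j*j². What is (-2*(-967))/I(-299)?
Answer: -1934/26730899 ≈ -7.2351e-5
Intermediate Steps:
I(j) = j³
(-2*(-967))/I(-299) = (-2*(-967))/((-299)³) = 1934/(-26730899) = 1934*(-1/26730899) = -1934/26730899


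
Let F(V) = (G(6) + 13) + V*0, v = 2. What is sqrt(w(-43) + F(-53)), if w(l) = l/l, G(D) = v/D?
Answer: sqrt(129)/3 ≈ 3.7859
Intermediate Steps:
G(D) = 2/D
F(V) = 40/3 (F(V) = (2/6 + 13) + V*0 = (2*(1/6) + 13) + 0 = (1/3 + 13) + 0 = 40/3 + 0 = 40/3)
w(l) = 1
sqrt(w(-43) + F(-53)) = sqrt(1 + 40/3) = sqrt(43/3) = sqrt(129)/3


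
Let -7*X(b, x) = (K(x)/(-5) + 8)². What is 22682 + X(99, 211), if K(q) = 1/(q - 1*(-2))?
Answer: 25716123827/1134225 ≈ 22673.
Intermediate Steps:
K(q) = 1/(2 + q) (K(q) = 1/(q + 2) = 1/(2 + q))
X(b, x) = -(8 - 1/(5*(2 + x)))²/7 (X(b, x) = -(1/((2 + x)*(-5)) + 8)²/7 = -(-⅕/(2 + x) + 8)²/7 = -(-1/(5*(2 + x)) + 8)²/7 = -(8 - 1/(5*(2 + x)))²/7)
22682 + X(99, 211) = 22682 - (79 + 40*211)²/(175*(2 + 211)²) = 22682 - 1/175*(79 + 8440)²/213² = 22682 - 1/175*1/45369*8519² = 22682 - 1/175*1/45369*72573361 = 22682 - 10367623/1134225 = 25716123827/1134225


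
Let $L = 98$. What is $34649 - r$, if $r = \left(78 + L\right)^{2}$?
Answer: $3673$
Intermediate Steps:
$r = 30976$ ($r = \left(78 + 98\right)^{2} = 176^{2} = 30976$)
$34649 - r = 34649 - 30976 = 3673$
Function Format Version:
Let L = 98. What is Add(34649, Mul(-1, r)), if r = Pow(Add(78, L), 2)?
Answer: 3673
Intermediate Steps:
r = 30976 (r = Pow(Add(78, 98), 2) = Pow(176, 2) = 30976)
Add(34649, Mul(-1, r)) = Add(34649, Mul(-1, 30976)) = Add(34649, -30976) = 3673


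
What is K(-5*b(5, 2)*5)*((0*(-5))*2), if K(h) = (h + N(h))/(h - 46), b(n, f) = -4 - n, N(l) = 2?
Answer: 0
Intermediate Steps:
K(h) = (2 + h)/(-46 + h) (K(h) = (h + 2)/(h - 46) = (2 + h)/(-46 + h))
K(-5*b(5, 2)*5)*((0*(-5))*2) = ((2 - 5*(-4 - 1*5)*5)/(-46 - 5*(-4 - 1*5)*5))*((0*(-5))*2) = ((2 - 5*(-4 - 5)*5)/(-46 - 5*(-4 - 5)*5))*(0*2) = ((2 - 5*(-9)*5)/(-46 - 5*(-9)*5))*0 = ((2 + 45*5)/(-46 + 45*5))*0 = ((2 + 225)/(-46 + 225))*0 = (227/179)*0 = 0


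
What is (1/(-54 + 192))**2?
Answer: 1/19044 ≈ 5.2510e-5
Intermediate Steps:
(1/(-54 + 192))**2 = (1/138)**2 = 1/19044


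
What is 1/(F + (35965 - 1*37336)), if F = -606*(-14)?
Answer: 1/7113 ≈ 0.00014059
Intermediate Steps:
F = 8484
1/(F + (35965 - 1*37336)) = 1/(8484 + (35965 - 1*37336)) = 1/(8484 + (35965 - 37336)) = 1/(8484 - 1371) = 1/7113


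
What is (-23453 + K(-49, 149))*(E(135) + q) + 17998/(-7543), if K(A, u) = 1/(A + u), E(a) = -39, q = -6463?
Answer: 57512108350707/377150 ≈ 1.5249e+8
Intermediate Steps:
(-23453 + K(-49, 149))*(E(135) + q) + 17998/(-7543) = (-23453 + 1/(-49 + 149))*(-39 - 6463) + 17998/(-7543) = (-23453 + 1/100)*(-6502) + 17998*(-1/7543) = (-23453 + 1/100)*(-6502) - 17998/7543 = -2345299/100*(-6502) - 17998/7543 = 7624567049/50 - 17998/7543 = 57512108350707/377150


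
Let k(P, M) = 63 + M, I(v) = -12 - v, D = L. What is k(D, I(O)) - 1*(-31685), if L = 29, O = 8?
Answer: 31728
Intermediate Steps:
D = 29
k(D, I(O)) - 1*(-31685) = (63 + (-12 - 1*8)) - 1*(-31685) = (63 + (-12 - 8)) + 31685 = (63 - 20) + 31685 = 43 + 31685 = 31728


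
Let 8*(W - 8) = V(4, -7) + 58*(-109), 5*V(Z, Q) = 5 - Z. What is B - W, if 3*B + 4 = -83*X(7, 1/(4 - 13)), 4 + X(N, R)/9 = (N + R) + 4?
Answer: -112133/120 ≈ -934.44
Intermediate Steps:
V(Z, Q) = 1 - Z/5 (V(Z, Q) = (5 - Z)/5 = 1 - Z/5)
W = -31289/40 (W = 8 + ((1 - ⅕*4) + 58*(-109))/8 = 8 + ((1 - ⅘) - 6322)/8 = 8 + (⅕ - 6322)/8 = 8 + (⅛)*(-31609/5) = 8 - 31609/40 = -31289/40 ≈ -782.22)
X(N, R) = 9*N + 9*R (X(N, R) = -36 + 9*((N + R) + 4) = -36 + 9*(4 + N + R) = -36 + (36 + 9*N + 9*R) = 9*N + 9*R)
B = -5150/3 (B = -4/3 + (-83*(9*7 + 9/(4 - 13)))/3 = -4/3 + (-83*(63 + 9/(-9)))/3 = -4/3 + (-83*(63 + 9*(-⅑)))/3 = -4/3 + (-83*(63 - 1))/3 = -4/3 + (-83*62)/3 = -4/3 + (⅓)*(-5146) = -4/3 - 5146/3 = -5150/3 ≈ -1716.7)
B - W = -5150/3 - 1*(-31289/40) = -5150/3 + 31289/40 = -112133/120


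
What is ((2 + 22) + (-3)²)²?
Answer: 1089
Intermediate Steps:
((2 + 22) + (-3)²)² = (24 + 9)² = 33² = 1089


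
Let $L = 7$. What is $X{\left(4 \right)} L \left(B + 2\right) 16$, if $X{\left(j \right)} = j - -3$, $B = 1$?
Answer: $2352$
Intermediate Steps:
$X{\left(j \right)} = 3 + j$ ($X{\left(j \right)} = j + 3 = 3 + j$)
$X{\left(4 \right)} L \left(B + 2\right) 16 = \left(3 + 4\right) 7 \left(1 + 2\right) 16 = 7 \cdot 7 \cdot 3 \cdot 16 = 49 \cdot 48 = 2352$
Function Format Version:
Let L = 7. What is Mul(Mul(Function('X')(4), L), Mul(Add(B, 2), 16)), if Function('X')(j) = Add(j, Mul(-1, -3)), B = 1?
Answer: 2352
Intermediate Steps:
Function('X')(j) = Add(3, j) (Function('X')(j) = Add(j, 3) = Add(3, j))
Mul(Mul(Function('X')(4), L), Mul(Add(B, 2), 16)) = Mul(Mul(Add(3, 4), 7), Mul(Add(1, 2), 16)) = Mul(Mul(7, 7), Mul(3, 16)) = Mul(49, 48) = 2352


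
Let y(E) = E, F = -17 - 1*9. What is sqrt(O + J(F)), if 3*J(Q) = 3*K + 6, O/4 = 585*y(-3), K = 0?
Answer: 11*I*sqrt(58) ≈ 83.774*I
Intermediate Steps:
F = -26 (F = -17 - 9 = -26)
O = -7020 (O = 4*(585*(-3)) = 4*(-1755) = -7020)
J(Q) = 2 (J(Q) = (3*0 + 6)/3 = (0 + 6)/3 = (1/3)*6 = 2)
sqrt(O + J(F)) = sqrt(-7020 + 2) = sqrt(-7018) = 11*I*sqrt(58)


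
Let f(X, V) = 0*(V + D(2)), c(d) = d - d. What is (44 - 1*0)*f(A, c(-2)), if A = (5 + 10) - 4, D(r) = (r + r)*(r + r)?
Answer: 0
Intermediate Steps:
c(d) = 0
D(r) = 4*r**2 (D(r) = (2*r)*(2*r) = 4*r**2)
A = 11 (A = 15 - 4 = 11)
f(X, V) = 0 (f(X, V) = 0*(V + 4*2**2) = 0*(V + 4*4) = 0*(V + 16) = 0*(16 + V) = 0)
(44 - 1*0)*f(A, c(-2)) = (44 - 1*0)*0 = (44 + 0)*0 = 44*0 = 0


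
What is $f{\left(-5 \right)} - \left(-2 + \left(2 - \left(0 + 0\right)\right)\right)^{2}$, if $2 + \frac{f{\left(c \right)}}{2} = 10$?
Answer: $16$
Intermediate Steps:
$f{\left(c \right)} = 16$ ($f{\left(c \right)} = -4 + 2 \cdot 10 = -4 + 20 = 16$)
$f{\left(-5 \right)} - \left(-2 + \left(2 - \left(0 + 0\right)\right)\right)^{2} = 16 - \left(-2 + \left(2 - \left(0 + 0\right)\right)\right)^{2} = 16 - \left(-2 + \left(2 - 0\right)\right)^{2} = 16 - \left(-2 + \left(2 + 0\right)\right)^{2} = 16 - \left(-2 + 2\right)^{2} = 16 - 0^{2} = 16 - 0 = 16 + 0 = 16$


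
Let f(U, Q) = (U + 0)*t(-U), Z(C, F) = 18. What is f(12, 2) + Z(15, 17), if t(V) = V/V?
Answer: 30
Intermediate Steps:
t(V) = 1
f(U, Q) = U (f(U, Q) = (U + 0)*1 = U*1 = U)
f(12, 2) + Z(15, 17) = 12 + 18 = 30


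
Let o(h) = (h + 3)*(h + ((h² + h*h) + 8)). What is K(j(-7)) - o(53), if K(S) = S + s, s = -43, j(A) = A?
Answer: -318074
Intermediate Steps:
o(h) = (3 + h)*(8 + h + 2*h²) (o(h) = (3 + h)*(h + ((h² + h²) + 8)) = (3 + h)*(h + (2*h² + 8)) = (3 + h)*(h + (8 + 2*h²)) = (3 + h)*(8 + h + 2*h²))
K(S) = -43 + S (K(S) = S - 43 = -43 + S)
K(j(-7)) - o(53) = (-43 - 7) - (24 + 2*53³ + 7*53² + 11*53) = -50 - (24 + 2*148877 + 7*2809 + 583) = -50 - (24 + 297754 + 19663 + 583) = -50 - 1*318024 = -50 - 318024 = -318074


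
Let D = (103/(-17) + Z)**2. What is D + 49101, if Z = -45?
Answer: 14943613/289 ≈ 51708.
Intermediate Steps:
D = 753424/289 (D = (103/(-17) - 45)**2 = (103*(-1/17) - 45)**2 = (-103/17 - 45)**2 = (-868/17)**2 = 753424/289 ≈ 2607.0)
D + 49101 = 753424/289 + 49101 = 14943613/289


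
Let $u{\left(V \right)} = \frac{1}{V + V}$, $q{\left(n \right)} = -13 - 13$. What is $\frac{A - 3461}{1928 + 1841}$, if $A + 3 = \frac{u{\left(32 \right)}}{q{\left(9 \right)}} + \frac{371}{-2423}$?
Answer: $- \frac{13967024375}{15196125568} \approx -0.91912$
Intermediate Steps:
$q{\left(n \right)} = -26$ ($q{\left(n \right)} = -13 - 13 = -26$)
$u{\left(V \right)} = \frac{1}{2 V}$
$A = - \frac{12715383}{4031872}$ ($A = -3 + \left(\frac{\frac{1}{2} \cdot \frac{1}{32}}{-26} + \frac{371}{-2423}\right) = -3 + \left(\frac{1}{2} \cdot \frac{1}{32} \left(- \frac{1}{26}\right) + 371 \left(- \frac{1}{2423}\right)\right) = -3 + \left(\frac{1}{64} \left(- \frac{1}{26}\right) - \frac{371}{2423}\right) = -3 - \frac{619767}{4031872} = - \frac{12715383}{4031872} \approx -3.1537$)
$\frac{A - 3461}{1928 + 1841} = \frac{- \frac{12715383}{4031872} - 3461}{1928 + 1841} = - \frac{13967024375}{4031872 \cdot 3769} = \left(- \frac{13967024375}{4031872}\right) \frac{1}{3769} = - \frac{13967024375}{15196125568}$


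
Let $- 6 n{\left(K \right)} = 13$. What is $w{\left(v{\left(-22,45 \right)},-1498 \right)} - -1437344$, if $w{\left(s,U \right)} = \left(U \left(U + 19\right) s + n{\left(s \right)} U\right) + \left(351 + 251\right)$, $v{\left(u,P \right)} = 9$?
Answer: $\frac{64143209}{3} \approx 2.1381 \cdot 10^{7}$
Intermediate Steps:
$n{\left(K \right)} = - \frac{13}{6}$ ($n{\left(K \right)} = \left(- \frac{1}{6}\right) 13 = - \frac{13}{6}$)
$w{\left(s,U \right)} = 602 - \frac{13 U}{6} + U s \left(19 + U\right)$ ($w{\left(s,U \right)} = \left(U \left(U + 19\right) s - \frac{13 U}{6}\right) + \left(351 + 251\right) = \left(U \left(19 + U\right) s - \frac{13 U}{6}\right) + 602 = \left(U s \left(19 + U\right) - \frac{13 U}{6}\right) + 602 = \left(- \frac{13 U}{6} + U s \left(19 + U\right)\right) + 602 = 602 - \frac{13 U}{6} + U s \left(19 + U\right)$)
$w{\left(v{\left(-22,45 \right)},-1498 \right)} - -1437344 = \left(602 - - \frac{9737}{3} + 9 \left(-1498\right)^{2} + 19 \left(-1498\right) 9\right) - -1437344 = \left(602 + \frac{9737}{3} + 9 \cdot 2244004 - 256158\right) + 1437344 = \left(602 + \frac{9737}{3} + 20196036 - 256158\right) + 1437344 = \frac{59831177}{3} + 1437344 = \frac{64143209}{3}$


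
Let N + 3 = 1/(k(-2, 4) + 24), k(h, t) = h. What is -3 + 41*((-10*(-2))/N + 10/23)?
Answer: -78551/299 ≈ -262.71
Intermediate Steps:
N = -65/22 (N = -3 + 1/(-2 + 24) = -3 + 1/22 = -65/22 ≈ -2.9545)
-3 + 41*((-10*(-2))/N + 10/23) = -3 + 41*((-10*(-2))/(-65/22) + 10/23) = -3 + 41*(20*(-22/65) + 10*(1/23)) = -3 + 41*(-88/13 + 10/23) = -3 + 41*(-1894/299) = -3 - 77654/299 = -78551/299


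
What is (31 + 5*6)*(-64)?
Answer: -3904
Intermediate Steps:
(31 + 5*6)*(-64) = (31 + 30)*(-64) = 61*(-64) = -3904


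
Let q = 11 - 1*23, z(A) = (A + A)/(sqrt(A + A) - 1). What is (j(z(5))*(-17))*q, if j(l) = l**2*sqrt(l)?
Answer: 20400*sqrt(10)/(-1 + sqrt(10))**(5/2) ≈ 9383.2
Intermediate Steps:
z(A) = 2*A/(-1 + sqrt(2)*sqrt(A)) (z(A) = (2*A)/(sqrt(2*A) - 1) = (2*A)/(sqrt(2)*sqrt(A) - 1) = (2*A)/(-1 + sqrt(2)*sqrt(A)) = 2*A/(-1 + sqrt(2)*sqrt(A)))
q = -12 (q = 11 - 23 = -12)
j(l) = l**(5/2)
(j(z(5))*(-17))*q = ((2*5/(-1 + sqrt(2)*sqrt(5)))**(5/2)*(-17))*(-12) = ((2*5/(-1 + sqrt(10)))**(5/2)*(-17))*(-12) = ((10/(-1 + sqrt(10)))**(5/2)*(-17))*(-12) = ((100*sqrt(10)/(-1 + sqrt(10))**(5/2))*(-17))*(-12) = -1700*sqrt(10)/(-1 + sqrt(10))**(5/2)*(-12) = 20400*sqrt(10)/(-1 + sqrt(10))**(5/2)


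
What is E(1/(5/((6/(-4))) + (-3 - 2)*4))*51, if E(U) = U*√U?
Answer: -153*I*√210/4900 ≈ -0.45249*I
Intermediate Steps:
E(U) = U^(3/2)
E(1/(5/((6/(-4))) + (-3 - 2)*4))*51 = (1/(5/((6/(-4))) + (-3 - 2)*4))^(3/2)*51 = (1/(5/((6*(-¼))) - 5*4))^(3/2)*51 = (1/(5/(-3/2) - 20))^(3/2)*51 = (1/(5*(-⅔) - 20))^(3/2)*51 = (1/(-10/3 - 20))^(3/2)*51 = (1/(-70/3))^(3/2)*51 = (-3/70)^(3/2)*51 = -3*I*√210/4900*51 = -153*I*√210/4900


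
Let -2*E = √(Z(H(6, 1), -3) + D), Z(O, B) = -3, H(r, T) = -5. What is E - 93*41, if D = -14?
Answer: -3813 - I*√17/2 ≈ -3813.0 - 2.0616*I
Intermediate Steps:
E = -I*√17/2 (E = -√(-3 - 14)/2 = -I*√17/2 ≈ -2.0616*I)
E - 93*41 = -I*√17/2 - 93*41 = -I*√17/2 - 3813 = -3813 - I*√17/2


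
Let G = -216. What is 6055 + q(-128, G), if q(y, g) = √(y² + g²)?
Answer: 6055 + 8*√985 ≈ 6306.1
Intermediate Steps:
q(y, g) = √(g² + y²)
6055 + q(-128, G) = 6055 + √((-216)² + (-128)²) = 6055 + √(46656 + 16384) = 6055 + √63040 = 6055 + 8*√985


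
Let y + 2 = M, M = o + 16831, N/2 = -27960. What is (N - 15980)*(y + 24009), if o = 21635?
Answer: -4491808700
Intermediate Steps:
N = -55920 (N = 2*(-27960) = -55920)
M = 38466 (M = 21635 + 16831 = 38466)
y = 38464 (y = -2 + 38466 = 38464)
(N - 15980)*(y + 24009) = (-55920 - 15980)*(38464 + 24009) = -71900*62473 = -4491808700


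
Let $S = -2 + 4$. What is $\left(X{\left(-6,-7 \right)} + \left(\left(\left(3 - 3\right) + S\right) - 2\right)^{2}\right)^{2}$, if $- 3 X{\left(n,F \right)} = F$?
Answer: $\frac{49}{9} \approx 5.4444$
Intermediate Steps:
$X{\left(n,F \right)} = - \frac{F}{3}$
$S = 2$
$\left(X{\left(-6,-7 \right)} + \left(\left(\left(3 - 3\right) + S\right) - 2\right)^{2}\right)^{2} = \left(\left(- \frac{1}{3}\right) \left(-7\right) + \left(\left(\left(3 - 3\right) + 2\right) - 2\right)^{2}\right)^{2} = \left(\frac{7}{3} + \left(\left(0 + 2\right) - 2\right)^{2}\right)^{2} = \left(\frac{7}{3} + \left(2 - 2\right)^{2}\right)^{2} = \left(\frac{7}{3} + 0^{2}\right)^{2} = \left(\frac{7}{3} + 0\right)^{2} = \left(\frac{7}{3}\right)^{2} = \frac{49}{9}$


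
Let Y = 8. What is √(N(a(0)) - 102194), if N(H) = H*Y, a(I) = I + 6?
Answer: I*√102146 ≈ 319.6*I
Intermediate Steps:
a(I) = 6 + I
N(H) = 8*H (N(H) = H*8 = 8*H)
√(N(a(0)) - 102194) = √(8*(6 + 0) - 102194) = √(8*6 - 102194) = √(48 - 102194) = √(-102146) = I*√102146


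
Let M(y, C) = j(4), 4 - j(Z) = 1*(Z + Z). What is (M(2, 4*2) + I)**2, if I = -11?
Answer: 225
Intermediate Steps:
j(Z) = 4 - 2*Z (j(Z) = 4 - (Z + Z) = 4 - 2*Z)
M(y, C) = -4 (M(y, C) = 4 - 2*4 = 4 - 8 = -4)
(M(2, 4*2) + I)**2 = (-4 - 11)**2 = (-15)**2 = 225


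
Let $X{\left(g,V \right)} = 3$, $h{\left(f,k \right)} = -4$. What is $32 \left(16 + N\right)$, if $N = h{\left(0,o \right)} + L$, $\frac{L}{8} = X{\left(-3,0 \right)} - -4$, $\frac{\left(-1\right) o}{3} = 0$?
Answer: $2176$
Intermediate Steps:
$o = 0$ ($o = \left(-3\right) 0 = 0$)
$L = 56$ ($L = 8 \left(3 - -4\right) = 8 \left(3 + 4\right) = 8 \cdot 7 = 56$)
$N = 52$ ($N = -4 + 56 = 52$)
$32 \left(16 + N\right) = 32 \left(16 + 52\right) = 32 \cdot 68 = 2176$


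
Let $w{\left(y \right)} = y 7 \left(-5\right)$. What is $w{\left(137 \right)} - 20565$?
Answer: $-25360$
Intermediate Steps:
$w{\left(y \right)} = - 35 y$ ($w{\left(y \right)} = 7 y \left(-5\right) = - 35 y$)
$w{\left(137 \right)} - 20565 = \left(-35\right) 137 - 20565 = -4795 - 20565 = -25360$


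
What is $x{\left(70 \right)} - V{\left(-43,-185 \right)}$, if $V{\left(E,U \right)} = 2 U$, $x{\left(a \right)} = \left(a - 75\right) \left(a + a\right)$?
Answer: $-330$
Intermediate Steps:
$x{\left(a \right)} = 2 a \left(-75 + a\right)$ ($x{\left(a \right)} = \left(-75 + a\right) 2 a = 2 a \left(-75 + a\right)$)
$x{\left(70 \right)} - V{\left(-43,-185 \right)} = 2 \cdot 70 \left(-75 + 70\right) - 2 \left(-185\right) = 2 \cdot 70 \left(-5\right) - -370 = -700 + 370 = -330$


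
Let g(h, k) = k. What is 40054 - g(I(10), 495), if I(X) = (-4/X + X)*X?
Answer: 39559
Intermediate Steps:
I(X) = X*(X - 4/X) (I(X) = (X - 4/X)*X = X*(X - 4/X))
40054 - g(I(10), 495) = 40054 - 1*495 = 40054 - 495 = 39559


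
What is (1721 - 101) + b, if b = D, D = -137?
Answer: 1483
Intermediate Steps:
b = -137
(1721 - 101) + b = (1721 - 101) - 137 = 1620 - 137 = 1483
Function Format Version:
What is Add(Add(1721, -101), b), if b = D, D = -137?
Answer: 1483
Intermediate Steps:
b = -137
Add(Add(1721, -101), b) = Add(Add(1721, -101), -137) = Add(1620, -137) = 1483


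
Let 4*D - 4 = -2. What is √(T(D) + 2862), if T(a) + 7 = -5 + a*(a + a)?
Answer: √11402/2 ≈ 53.390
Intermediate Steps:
D = ½ (D = 1 + (¼)*(-2) = 1 - ½ = ½ ≈ 0.50000)
T(a) = -12 + 2*a² (T(a) = -7 + (-5 + a*(a + a)) = -7 + (-5 + a*(2*a)) = -7 + (-5 + 2*a²) = -12 + 2*a²)
√(T(D) + 2862) = √((-12 + 2*(½)²) + 2862) = √((-12 + 2*(¼)) + 2862) = √((-12 + ½) + 2862) = √(-23/2 + 2862) = √(5701/2) = √11402/2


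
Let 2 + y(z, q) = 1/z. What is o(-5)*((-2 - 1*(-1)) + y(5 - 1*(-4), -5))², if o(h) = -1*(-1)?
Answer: 676/81 ≈ 8.3457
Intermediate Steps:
y(z, q) = -2 + 1/z
o(h) = 1
o(-5)*((-2 - 1*(-1)) + y(5 - 1*(-4), -5))² = 1*((-2 - 1*(-1)) + (-2 + 1/(5 - 1*(-4))))² = 1*((-2 + 1) + (-2 + 1/(5 + 4)))² = 1*(-1 + (-2 + 1/9))² = 1*(-1 + (-2 + ⅑))² = 1*(-1 - 17/9)² = 1*(-26/9)² = 1*(676/81) = 676/81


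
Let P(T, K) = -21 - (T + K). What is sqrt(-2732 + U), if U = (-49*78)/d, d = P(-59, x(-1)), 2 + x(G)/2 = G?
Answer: I*sqrt(1364330)/22 ≈ 53.093*I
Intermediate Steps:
x(G) = -4 + 2*G
P(T, K) = -21 - K - T (P(T, K) = -21 - (K + T) = -21 + (-K - T) = -21 - K - T)
d = 44 (d = -21 - (-4 + 2*(-1)) - 1*(-59) = -21 - (-4 - 2) + 59 = -21 - 1*(-6) + 59 = -21 + 6 + 59 = 44)
U = -1911/22 (U = -49*78/44 = -3822*1/44 = -1911/22 ≈ -86.864)
sqrt(-2732 + U) = sqrt(-2732 - 1911/22) = sqrt(-62015/22) = I*sqrt(1364330)/22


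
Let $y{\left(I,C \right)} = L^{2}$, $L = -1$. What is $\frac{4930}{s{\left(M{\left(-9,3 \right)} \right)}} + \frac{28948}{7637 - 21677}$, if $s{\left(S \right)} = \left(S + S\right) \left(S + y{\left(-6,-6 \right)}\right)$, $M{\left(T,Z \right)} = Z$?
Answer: $\frac{1427551}{7020} \approx 203.35$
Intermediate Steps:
$y{\left(I,C \right)} = 1$ ($y{\left(I,C \right)} = \left(-1\right)^{2} = 1$)
$s{\left(S \right)} = 2 S \left(1 + S\right)$ ($s{\left(S \right)} = \left(S + S\right) \left(S + 1\right) = 2 S \left(1 + S\right)$)
$\frac{4930}{s{\left(M{\left(-9,3 \right)} \right)}} + \frac{28948}{7637 - 21677} = \frac{4930}{2 \cdot 3 \left(1 + 3\right)} + \frac{28948}{7637 - 21677} = \frac{4930}{2 \cdot 3 \cdot 4} + \frac{28948}{7637 - 21677} = \frac{4930}{24} + \frac{28948}{-14040} = 4930 \cdot \frac{1}{24} + 28948 \left(- \frac{1}{14040}\right) = \frac{2465}{12} - \frac{7237}{3510} = \frac{1427551}{7020}$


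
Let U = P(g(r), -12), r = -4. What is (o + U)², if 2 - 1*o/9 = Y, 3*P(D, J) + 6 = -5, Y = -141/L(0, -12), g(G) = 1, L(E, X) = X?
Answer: 1203409/144 ≈ 8357.0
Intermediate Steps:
Y = 47/4 (Y = -141/(-12) = -141*(-1/12) = 47/4 ≈ 11.750)
P(D, J) = -11/3 (P(D, J) = -2 + (⅓)*(-5) = -2 - 5/3 = -11/3)
U = -11/3 ≈ -3.6667
o = -351/4 (o = 18 - 9*47/4 = 18 - 423/4 = -351/4 ≈ -87.750)
(o + U)² = (-351/4 - 11/3)² = (-1097/12)² = 1203409/144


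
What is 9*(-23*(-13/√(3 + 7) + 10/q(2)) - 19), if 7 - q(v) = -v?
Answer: -401 + 2691*√10/10 ≈ 449.97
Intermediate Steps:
q(v) = 7 + v (q(v) = 7 - (-1)*v = 7 + v)
9*(-23*(-13/√(3 + 7) + 10/q(2)) - 19) = 9*(-23*(-13/√(3 + 7) + 10/(7 + 2)) - 19) = 9*(-23*(-13*√10/10 + 10/9) - 19) = 9*(-23*(10/9 - 13*√10/10) - 19) = 9*((-230/9 + 299*√10/10) - 19) = 9*(-401/9 + 299*√10/10) = -401 + 2691*√10/10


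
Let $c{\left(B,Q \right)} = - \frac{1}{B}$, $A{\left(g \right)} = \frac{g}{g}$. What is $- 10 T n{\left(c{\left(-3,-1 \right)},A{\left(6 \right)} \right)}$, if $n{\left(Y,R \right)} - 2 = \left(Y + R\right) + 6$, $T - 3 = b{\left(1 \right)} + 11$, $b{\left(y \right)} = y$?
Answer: $-1400$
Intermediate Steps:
$A{\left(g \right)} = 1$
$T = 15$ ($T = 3 + \left(1 + 11\right) = 3 + 12 = 15$)
$n{\left(Y,R \right)} = 8 + R + Y$ ($n{\left(Y,R \right)} = 2 + \left(\left(Y + R\right) + 6\right) = 2 + \left(\left(R + Y\right) + 6\right) = 2 + \left(6 + R + Y\right) = 8 + R + Y$)
$- 10 T n{\left(c{\left(-3,-1 \right)},A{\left(6 \right)} \right)} = \left(-10\right) 15 \left(8 + 1 - \frac{1}{-3}\right) = - 150 \left(8 + 1 - - \frac{1}{3}\right) = - 150 \left(8 + 1 + \frac{1}{3}\right) = \left(-150\right) \frac{28}{3} = -1400$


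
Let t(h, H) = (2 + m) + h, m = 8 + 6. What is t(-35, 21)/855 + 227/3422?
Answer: 6793/153990 ≈ 0.044113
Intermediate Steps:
m = 14
t(h, H) = 16 + h (t(h, H) = (2 + 14) + h = 16 + h)
t(-35, 21)/855 + 227/3422 = (16 - 35)/855 + 227/3422 = -19*1/855 + 227*(1/3422) = -1/45 + 227/3422 = 6793/153990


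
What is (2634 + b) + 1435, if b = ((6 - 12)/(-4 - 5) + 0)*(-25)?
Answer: 12157/3 ≈ 4052.3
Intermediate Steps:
b = -50/3 (b = (-6/(-9) + 0)*(-25) = (-6*(-⅑) + 0)*(-25) = (⅔ + 0)*(-25) = (⅔)*(-25) = -50/3 ≈ -16.667)
(2634 + b) + 1435 = (2634 - 50/3) + 1435 = 7852/3 + 1435 = 12157/3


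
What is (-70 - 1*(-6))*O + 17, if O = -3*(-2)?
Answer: -367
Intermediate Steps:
O = 6
(-70 - 1*(-6))*O + 17 = (-70 - 1*(-6))*6 + 17 = (-70 + 6)*6 + 17 = -64*6 + 17 = -384 + 17 = -367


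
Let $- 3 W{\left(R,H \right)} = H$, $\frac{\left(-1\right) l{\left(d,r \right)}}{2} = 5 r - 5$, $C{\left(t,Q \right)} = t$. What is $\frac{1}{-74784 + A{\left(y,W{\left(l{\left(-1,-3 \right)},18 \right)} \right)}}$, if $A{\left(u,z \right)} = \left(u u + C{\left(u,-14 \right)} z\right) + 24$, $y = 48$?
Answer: $- \frac{1}{72744} \approx -1.3747 \cdot 10^{-5}$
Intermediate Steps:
$l{\left(d,r \right)} = 10 - 10 r$ ($l{\left(d,r \right)} = - 2 \left(5 r - 5\right) = - 2 \left(-5 + 5 r\right) = 10 - 10 r$)
$W{\left(R,H \right)} = - \frac{H}{3}$
$A{\left(u,z \right)} = 24 + u^{2} + u z$ ($A{\left(u,z \right)} = \left(u u + u z\right) + 24 = \left(u^{2} + u z\right) + 24 = 24 + u^{2} + u z$)
$\frac{1}{-74784 + A{\left(y,W{\left(l{\left(-1,-3 \right)},18 \right)} \right)}} = \frac{1}{-74784 + \left(24 + 48^{2} + 48 \left(\left(- \frac{1}{3}\right) 18\right)\right)} = \frac{1}{-74784 + \left(24 + 2304 + 48 \left(-6\right)\right)} = \frac{1}{-74784 + \left(24 + 2304 - 288\right)} = \frac{1}{-74784 + 2040} = \frac{1}{-72744} = - \frac{1}{72744}$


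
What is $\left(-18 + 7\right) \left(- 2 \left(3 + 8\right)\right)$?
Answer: $242$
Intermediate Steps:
$\left(-18 + 7\right) \left(- 2 \left(3 + 8\right)\right) = - 11 \left(\left(-2\right) 11\right) = \left(-11\right) \left(-22\right) = 242$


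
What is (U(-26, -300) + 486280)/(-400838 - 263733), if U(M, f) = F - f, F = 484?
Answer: -487064/664571 ≈ -0.73290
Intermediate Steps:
U(M, f) = 484 - f
(U(-26, -300) + 486280)/(-400838 - 263733) = ((484 - 1*(-300)) + 486280)/(-400838 - 263733) = ((484 + 300) + 486280)/(-664571) = (784 + 486280)*(-1/664571) = 487064*(-1/664571) = -487064/664571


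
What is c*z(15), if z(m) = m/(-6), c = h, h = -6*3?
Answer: 45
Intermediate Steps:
h = -18
c = -18
z(m) = -m/6 (z(m) = m*(-1/6) = -m/6)
c*z(15) = -(-3)*15 = -18*(-5/2) = 45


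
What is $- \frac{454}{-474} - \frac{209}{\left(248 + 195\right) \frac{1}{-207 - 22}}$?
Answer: $\frac{11443618}{104991} \approx 109.0$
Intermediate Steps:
$- \frac{454}{-474} - \frac{209}{\left(248 + 195\right) \frac{1}{-207 - 22}} = \left(-454\right) \left(- \frac{1}{474}\right) - \frac{209}{443 \frac{1}{-229}} = \frac{227}{237} - \frac{209}{443 \left(- \frac{1}{229}\right)} = \frac{227}{237} - \frac{209}{- \frac{443}{229}} = \frac{227}{237} - - \frac{47861}{443} = \frac{227}{237} + \frac{47861}{443} = \frac{11443618}{104991}$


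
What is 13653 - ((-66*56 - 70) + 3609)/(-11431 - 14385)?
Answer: 352465691/25816 ≈ 13653.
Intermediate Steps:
13653 - ((-66*56 - 70) + 3609)/(-11431 - 14385) = 13653 - ((-3696 - 70) + 3609)/(-25816) = 13653 - (-3766 + 3609)*(-1)/25816 = 13653 - (-157)*(-1)/25816 = 13653 - 1*157/25816 = 13653 - 157/25816 = 352465691/25816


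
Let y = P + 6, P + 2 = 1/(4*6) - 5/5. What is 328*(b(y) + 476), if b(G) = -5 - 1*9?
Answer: 151536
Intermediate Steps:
P = -71/24 (P = -2 + (1/(4*6) - 5/5) = -2 + ((¼)*(⅙) - 5*⅕) = -2 + (1/24 - 1) = -2 - 23/24 = -71/24 ≈ -2.9583)
y = 73/24 (y = -71/24 + 6 = 73/24 ≈ 3.0417)
b(G) = -14 (b(G) = -5 - 9 = -14)
328*(b(y) + 476) = 328*(-14 + 476) = 328*462 = 151536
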